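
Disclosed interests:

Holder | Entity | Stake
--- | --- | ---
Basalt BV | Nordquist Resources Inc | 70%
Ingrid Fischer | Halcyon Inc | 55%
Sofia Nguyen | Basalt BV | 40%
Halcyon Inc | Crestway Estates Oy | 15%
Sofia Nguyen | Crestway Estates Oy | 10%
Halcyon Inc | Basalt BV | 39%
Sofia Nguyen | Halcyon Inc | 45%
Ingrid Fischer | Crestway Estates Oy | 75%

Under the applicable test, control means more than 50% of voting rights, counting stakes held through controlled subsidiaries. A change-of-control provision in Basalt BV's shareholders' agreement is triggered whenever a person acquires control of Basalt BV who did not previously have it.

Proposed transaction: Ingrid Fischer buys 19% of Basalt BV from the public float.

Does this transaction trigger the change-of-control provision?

Yes

The purchase changes only Ingrid's holdings, so Ingrid is the only person who could newly come to control Basalt.
Ingrid holds 55% of Halcyon, so Ingrid controls Halcyon.
Ingrid and Halcyon together hold 75% + 15% = 90% of Crestway, so Ingrid controls Crestway.
In Basalt, Ingrid's side holds only 39%, not > 50%.
So before the transaction, Ingrid does not control Basalt.
After the purchase, Ingrid holds 19% of Basalt directly.
Halcyon and Ingrid together hold 39% + 19% = 58% of Basalt, so Ingrid controls Basalt.
Ingrid did not control Basalt before and does after, so the clause is triggered.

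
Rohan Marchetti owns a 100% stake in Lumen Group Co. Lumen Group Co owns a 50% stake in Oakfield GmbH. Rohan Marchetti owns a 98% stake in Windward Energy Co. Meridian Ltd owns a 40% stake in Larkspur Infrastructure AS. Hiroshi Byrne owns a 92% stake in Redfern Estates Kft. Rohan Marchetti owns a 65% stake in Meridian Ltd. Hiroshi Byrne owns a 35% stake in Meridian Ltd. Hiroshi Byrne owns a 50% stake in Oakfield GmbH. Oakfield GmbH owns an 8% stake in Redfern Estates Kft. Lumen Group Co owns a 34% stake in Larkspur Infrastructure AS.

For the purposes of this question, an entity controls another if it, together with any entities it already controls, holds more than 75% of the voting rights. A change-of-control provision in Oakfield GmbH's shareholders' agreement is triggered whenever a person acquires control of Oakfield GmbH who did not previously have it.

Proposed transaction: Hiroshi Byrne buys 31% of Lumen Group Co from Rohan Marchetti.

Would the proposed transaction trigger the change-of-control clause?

The purchase adds only to Hiroshi's holdings (Rohan's stake shrinks), so Hiroshi is the only person who could newly come to control Oakfield.
Hiroshi holds 92% of Redfern, so Hiroshi controls Redfern.
In Oakfield, Hiroshi's side holds only 50%, not > 75%.
So before the transaction, Hiroshi does not control Oakfield.
After the purchase, Hiroshi holds 31% of Lumen directly, and Rohan's stake falls to 69%.
Hiroshi's side now holds 31% of Lumen, not > 75%, so Hiroshi still does not control Lumen.
After the transaction, Hiroshi's side holds 50% of Oakfield, not > 75%, so Hiroshi still does not control Oakfield.
No new person acquires control, so the clause is not triggered.

No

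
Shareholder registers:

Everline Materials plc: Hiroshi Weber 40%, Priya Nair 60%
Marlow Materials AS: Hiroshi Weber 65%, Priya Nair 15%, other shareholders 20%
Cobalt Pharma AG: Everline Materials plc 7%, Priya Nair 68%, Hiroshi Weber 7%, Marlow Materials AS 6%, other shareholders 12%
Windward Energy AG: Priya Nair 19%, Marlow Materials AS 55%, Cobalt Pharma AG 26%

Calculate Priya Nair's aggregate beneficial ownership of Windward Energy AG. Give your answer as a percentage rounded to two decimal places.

46.26%

Priya reaches Windward along 5 paths.
Direct stake: 19% = 19%.
Via Marlow: 15% × 55% = 8.25%.
Via Everline → Cobalt: 60% × 7% × 26% = 1.092%.
Via Cobalt: 68% × 26% = 17.68%.
Via Marlow → Cobalt: 15% × 6% × 26% = 0.234%.
Total: 19% + 8.25% + 1.092% + 17.68% + 0.234% = 46.256%.
Rounded: 46.26%.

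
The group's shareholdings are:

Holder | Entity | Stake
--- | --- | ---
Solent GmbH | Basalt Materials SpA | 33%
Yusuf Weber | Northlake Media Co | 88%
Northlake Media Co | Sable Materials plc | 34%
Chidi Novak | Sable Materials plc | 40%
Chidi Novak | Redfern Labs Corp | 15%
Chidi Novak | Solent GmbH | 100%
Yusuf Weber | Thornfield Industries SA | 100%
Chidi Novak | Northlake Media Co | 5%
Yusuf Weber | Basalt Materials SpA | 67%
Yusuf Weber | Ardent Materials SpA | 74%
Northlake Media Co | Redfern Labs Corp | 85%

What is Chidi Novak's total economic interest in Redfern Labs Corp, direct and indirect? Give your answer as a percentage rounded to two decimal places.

19.25%

Chidi reaches Redfern along 2 paths.
Direct stake: 15% = 15%.
Via Northlake: 5% × 85% = 4.25%.
Total: 15% + 4.25% = 19.25%.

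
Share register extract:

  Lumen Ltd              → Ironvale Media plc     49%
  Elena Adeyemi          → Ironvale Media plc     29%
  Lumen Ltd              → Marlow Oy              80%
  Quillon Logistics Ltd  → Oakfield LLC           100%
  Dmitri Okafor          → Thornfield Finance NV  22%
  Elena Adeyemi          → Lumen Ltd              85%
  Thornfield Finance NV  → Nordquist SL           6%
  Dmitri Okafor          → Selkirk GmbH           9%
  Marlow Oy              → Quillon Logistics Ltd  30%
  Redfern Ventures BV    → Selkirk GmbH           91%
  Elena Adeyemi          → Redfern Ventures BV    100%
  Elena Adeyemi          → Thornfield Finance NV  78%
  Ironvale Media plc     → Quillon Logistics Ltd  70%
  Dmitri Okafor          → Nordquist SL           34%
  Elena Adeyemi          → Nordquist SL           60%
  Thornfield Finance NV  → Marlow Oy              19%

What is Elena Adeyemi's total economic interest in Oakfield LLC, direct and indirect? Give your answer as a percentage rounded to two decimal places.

74.30%

Elena reaches Oakfield along 4 paths.
Via Lumen → Marlow → Quillon: 85% × 80% × 30% × 100% = 20.4%.
Via Thornfield → Marlow → Quillon: 78% × 19% × 30% × 100% = 4.446%.
Via Lumen → Ironvale → Quillon: 85% × 49% × 70% × 100% = 29.155%.
Via Ironvale → Quillon: 29% × 70% × 100% = 20.3%.
Total: 20.4% + 4.446% + 29.155% + 20.3% = 74.301%.
Rounded: 74.30%.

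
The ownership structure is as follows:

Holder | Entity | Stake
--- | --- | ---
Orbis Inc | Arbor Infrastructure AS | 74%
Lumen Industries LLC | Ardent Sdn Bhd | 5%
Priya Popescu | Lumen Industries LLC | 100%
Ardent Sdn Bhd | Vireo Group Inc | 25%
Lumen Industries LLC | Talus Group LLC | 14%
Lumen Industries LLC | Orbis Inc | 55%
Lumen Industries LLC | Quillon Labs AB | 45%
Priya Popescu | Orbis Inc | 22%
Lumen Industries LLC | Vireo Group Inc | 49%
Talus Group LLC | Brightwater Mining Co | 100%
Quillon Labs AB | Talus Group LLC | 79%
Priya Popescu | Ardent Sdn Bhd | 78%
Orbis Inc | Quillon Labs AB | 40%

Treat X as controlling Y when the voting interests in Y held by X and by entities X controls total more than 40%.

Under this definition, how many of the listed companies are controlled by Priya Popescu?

Priya holds 100% of Lumen, so Priya controls Lumen.
Lumen and Priya together hold 55% + 22% = 77% of Orbis, so Priya controls Orbis.
Lumen and Priya together hold 5% + 78% = 83% of Ardent, so Priya controls Ardent.
Ardent and Lumen together hold 25% + 49% = 74% of Vireo, so Priya controls Vireo.
Lumen and Orbis together hold 45% + 40% = 85% of Quillon, so Priya controls Quillon.
Quillon and Lumen together hold 79% + 14% = 93% of Talus, so Priya controls Talus.
Talus holds 100% of Brightwater, so Priya controls Brightwater.
Orbis holds 74% of Arbor, so Priya controls Arbor.
Priya controls 8 companies.

8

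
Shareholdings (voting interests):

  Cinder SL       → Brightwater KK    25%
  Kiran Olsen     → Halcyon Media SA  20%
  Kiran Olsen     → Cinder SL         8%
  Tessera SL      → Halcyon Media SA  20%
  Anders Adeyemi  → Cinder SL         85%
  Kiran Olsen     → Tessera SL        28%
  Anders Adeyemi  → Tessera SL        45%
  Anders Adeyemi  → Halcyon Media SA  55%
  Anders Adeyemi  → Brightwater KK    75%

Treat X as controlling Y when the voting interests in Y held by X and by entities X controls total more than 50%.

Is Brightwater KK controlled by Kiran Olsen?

No

Kiran's largest direct stake is 28% in Tessera, which does not meet the threshold, so Kiran controls no company.
Neither Kiran nor any entity Kiran controls holds any voting interest in Brightwater.
So Kiran does not control Brightwater.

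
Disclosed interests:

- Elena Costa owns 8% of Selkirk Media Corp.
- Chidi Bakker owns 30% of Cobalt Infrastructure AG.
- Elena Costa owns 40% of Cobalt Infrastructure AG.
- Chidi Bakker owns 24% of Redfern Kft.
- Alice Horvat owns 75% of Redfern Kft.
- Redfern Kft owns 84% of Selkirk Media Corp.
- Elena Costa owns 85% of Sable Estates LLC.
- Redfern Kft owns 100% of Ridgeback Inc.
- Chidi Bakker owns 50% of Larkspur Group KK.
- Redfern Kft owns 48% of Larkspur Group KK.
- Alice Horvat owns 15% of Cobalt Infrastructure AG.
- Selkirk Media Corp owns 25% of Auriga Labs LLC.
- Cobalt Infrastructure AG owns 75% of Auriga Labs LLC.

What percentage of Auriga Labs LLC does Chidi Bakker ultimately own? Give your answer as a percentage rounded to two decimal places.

27.54%

Chidi reaches Auriga along 2 paths.
Via Cobalt: 30% × 75% = 22.5%.
Via Redfern → Selkirk: 24% × 84% × 25% = 5.04%.
Total: 22.5% + 5.04% = 27.54%.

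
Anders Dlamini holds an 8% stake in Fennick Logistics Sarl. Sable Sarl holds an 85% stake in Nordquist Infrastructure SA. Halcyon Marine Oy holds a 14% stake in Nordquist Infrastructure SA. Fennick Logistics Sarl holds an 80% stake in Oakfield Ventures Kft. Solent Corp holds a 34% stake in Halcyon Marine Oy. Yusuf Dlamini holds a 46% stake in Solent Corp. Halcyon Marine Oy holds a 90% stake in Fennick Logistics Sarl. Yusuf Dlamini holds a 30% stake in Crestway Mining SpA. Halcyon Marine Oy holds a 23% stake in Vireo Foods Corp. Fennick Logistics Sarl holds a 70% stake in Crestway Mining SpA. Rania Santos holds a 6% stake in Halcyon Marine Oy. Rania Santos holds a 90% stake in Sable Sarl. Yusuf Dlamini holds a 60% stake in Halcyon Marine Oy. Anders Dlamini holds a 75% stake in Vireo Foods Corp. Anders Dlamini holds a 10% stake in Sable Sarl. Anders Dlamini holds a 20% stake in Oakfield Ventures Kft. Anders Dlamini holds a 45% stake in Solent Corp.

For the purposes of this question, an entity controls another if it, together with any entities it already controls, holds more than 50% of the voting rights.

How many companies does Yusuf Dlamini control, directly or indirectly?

4

Yusuf holds 60% of Halcyon, so Yusuf controls Halcyon.
Halcyon holds 90% of Fennick, so Yusuf controls Fennick.
Fennick holds 80% of Oakfield, so Yusuf controls Oakfield.
Yusuf and Fennick together hold 30% + 70% = 100% of Crestway, so Yusuf controls Crestway.
No other company's threshold is met.
Yusuf controls 4 companies.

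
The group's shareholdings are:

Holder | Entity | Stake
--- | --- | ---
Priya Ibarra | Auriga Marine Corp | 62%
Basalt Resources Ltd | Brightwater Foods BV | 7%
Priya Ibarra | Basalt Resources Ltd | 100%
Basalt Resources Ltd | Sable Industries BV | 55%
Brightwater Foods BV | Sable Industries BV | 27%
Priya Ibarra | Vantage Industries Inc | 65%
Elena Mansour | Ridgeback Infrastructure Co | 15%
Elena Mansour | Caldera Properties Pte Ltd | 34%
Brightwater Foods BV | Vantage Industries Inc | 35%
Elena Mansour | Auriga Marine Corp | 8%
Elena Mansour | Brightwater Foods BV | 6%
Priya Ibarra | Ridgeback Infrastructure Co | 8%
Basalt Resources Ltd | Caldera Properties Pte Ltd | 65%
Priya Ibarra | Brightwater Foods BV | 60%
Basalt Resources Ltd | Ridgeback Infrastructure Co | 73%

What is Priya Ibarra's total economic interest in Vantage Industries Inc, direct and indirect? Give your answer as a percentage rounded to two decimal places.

Priya reaches Vantage along 3 paths.
Direct stake: 65% = 65%.
Via Basalt → Brightwater: 100% × 7% × 35% = 2.45%.
Via Brightwater: 60% × 35% = 21%.
Total: 65% + 2.45% + 21% = 88.45%.

88.45%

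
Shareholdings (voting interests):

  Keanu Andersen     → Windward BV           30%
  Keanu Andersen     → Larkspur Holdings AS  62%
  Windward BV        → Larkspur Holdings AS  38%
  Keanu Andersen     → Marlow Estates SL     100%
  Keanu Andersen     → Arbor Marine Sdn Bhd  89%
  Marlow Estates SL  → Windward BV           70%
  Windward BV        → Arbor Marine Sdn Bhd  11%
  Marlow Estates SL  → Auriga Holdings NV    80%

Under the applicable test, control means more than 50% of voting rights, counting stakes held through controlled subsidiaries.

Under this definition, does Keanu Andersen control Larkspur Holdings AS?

Keanu holds 100% of Marlow, so Keanu controls Marlow.
Marlow and Keanu together hold 70% + 30% = 100% of Windward, so Keanu controls Windward.
Windward and Keanu together hold 38% + 62% = 100% of Larkspur, so Keanu controls Larkspur.

Yes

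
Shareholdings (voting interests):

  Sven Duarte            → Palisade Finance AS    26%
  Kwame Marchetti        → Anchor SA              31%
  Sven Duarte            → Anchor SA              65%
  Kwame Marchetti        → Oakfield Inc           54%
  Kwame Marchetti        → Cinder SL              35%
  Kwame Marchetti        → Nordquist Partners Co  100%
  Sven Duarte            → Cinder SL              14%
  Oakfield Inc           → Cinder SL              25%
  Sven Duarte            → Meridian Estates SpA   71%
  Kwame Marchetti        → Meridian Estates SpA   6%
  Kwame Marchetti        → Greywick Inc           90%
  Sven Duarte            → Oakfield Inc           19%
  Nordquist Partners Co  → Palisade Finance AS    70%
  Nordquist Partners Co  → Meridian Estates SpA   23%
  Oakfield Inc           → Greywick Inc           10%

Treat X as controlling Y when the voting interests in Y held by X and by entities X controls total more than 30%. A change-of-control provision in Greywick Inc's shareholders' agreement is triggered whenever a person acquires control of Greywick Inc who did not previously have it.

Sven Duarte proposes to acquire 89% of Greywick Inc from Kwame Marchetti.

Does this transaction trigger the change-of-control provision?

Yes

The purchase adds only to Sven's holdings (Kwame's stake shrinks), so Sven is the only person who could newly come to control Greywick.
Sven holds 65% of Anchor, so Sven controls Anchor.
Sven holds 71% of Meridian, so Sven controls Meridian.
Neither Sven nor any entity Sven controls holds any voting interest in Greywick.
So before the transaction, Sven does not control Greywick.
After the purchase, Sven holds 89% of Greywick directly, and Kwame's stake falls to 1%.
Sven holds 89% of Greywick, so Sven controls Greywick.
Sven did not control Greywick before and does after, so the clause is triggered.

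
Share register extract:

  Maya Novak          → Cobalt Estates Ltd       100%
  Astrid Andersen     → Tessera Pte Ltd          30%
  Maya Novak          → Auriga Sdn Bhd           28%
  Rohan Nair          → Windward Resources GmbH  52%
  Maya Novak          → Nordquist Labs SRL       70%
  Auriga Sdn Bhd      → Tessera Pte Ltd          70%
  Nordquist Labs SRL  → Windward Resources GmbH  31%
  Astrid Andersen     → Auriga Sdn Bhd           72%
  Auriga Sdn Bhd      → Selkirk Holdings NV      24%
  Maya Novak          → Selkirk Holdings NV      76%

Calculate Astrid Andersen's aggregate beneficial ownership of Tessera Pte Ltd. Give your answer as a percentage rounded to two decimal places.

Astrid reaches Tessera along 2 paths.
Via Auriga: 72% × 70% = 50.4%.
Direct stake: 30% = 30%.
Total: 50.4% + 30% = 80.4%.
Rounded: 80.40%.

80.40%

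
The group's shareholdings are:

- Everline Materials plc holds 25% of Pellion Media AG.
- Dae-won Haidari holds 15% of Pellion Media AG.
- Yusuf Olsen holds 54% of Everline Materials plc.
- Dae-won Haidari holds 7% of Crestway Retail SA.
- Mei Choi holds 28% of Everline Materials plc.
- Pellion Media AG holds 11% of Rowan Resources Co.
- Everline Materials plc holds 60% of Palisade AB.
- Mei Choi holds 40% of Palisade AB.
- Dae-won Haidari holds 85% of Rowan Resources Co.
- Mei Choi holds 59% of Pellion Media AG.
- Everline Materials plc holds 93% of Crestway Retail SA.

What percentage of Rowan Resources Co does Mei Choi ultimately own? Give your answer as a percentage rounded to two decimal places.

Mei reaches Rowan along 2 paths.
Via Everline → Pellion: 28% × 25% × 11% = 0.77%.
Via Pellion: 59% × 11% = 6.49%.
Total: 0.77% + 6.49% = 7.26%.

7.26%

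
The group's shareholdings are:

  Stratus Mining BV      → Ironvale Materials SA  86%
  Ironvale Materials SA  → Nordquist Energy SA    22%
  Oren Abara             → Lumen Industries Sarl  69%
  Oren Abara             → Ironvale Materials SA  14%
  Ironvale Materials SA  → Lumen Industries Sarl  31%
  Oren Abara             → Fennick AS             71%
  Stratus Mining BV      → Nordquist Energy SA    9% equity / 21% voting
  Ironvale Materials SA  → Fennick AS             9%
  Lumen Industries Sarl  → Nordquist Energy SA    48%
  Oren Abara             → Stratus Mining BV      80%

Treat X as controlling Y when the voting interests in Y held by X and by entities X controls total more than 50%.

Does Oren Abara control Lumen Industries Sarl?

Oren holds 80% of Stratus, so Oren controls Stratus.
Oren and Stratus together hold 14% + 86% = 100% of Ironvale, so Oren controls Ironvale.
Oren and Ironvale together hold 69% + 31% = 100% of Lumen, so Oren controls Lumen.

Yes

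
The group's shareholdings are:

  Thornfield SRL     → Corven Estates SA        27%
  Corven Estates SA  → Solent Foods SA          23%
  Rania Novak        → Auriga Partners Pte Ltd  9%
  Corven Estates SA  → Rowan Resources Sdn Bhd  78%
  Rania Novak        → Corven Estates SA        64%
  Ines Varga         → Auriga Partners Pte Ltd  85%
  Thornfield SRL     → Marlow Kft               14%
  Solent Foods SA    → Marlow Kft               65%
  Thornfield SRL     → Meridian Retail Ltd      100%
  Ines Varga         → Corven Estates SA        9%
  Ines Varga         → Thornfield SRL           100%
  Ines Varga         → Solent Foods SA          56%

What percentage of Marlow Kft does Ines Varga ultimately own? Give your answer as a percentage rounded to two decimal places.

55.78%

Ines reaches Marlow along 4 paths.
Via Solent: 56% × 65% = 36.4%.
Via Thornfield → Corven → Solent: 100% × 27% × 23% × 65% = 4.0365%.
Via Corven → Solent: 9% × 23% × 65% = 1.3455%.
Via Thornfield: 100% × 14% = 14%.
Total: 36.4% + 4.0365% + 1.3455% + 14% = 55.782%.
Rounded: 55.78%.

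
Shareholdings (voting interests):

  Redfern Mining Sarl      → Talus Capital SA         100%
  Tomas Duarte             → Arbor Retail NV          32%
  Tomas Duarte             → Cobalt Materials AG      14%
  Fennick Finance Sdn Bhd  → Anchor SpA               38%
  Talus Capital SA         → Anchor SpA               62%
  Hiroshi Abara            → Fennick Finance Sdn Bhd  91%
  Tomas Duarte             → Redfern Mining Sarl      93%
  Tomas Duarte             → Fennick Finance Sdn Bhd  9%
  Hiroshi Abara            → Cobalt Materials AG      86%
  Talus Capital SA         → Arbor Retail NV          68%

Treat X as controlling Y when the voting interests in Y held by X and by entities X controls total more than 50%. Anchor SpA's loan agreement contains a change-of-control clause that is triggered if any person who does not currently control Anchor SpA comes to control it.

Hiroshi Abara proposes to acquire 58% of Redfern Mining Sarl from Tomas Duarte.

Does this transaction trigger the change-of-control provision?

Yes

The purchase adds only to Hiroshi's holdings (Tomas's stake shrinks), so Hiroshi is the only person who could newly come to control Anchor.
Hiroshi holds 91% of Fennick, so Hiroshi controls Fennick.
Hiroshi holds 86% of Cobalt, so Hiroshi controls Cobalt.
In Anchor, Hiroshi's side holds only 38%, not > 50%.
So before the transaction, Hiroshi does not control Anchor.
After the purchase, Hiroshi holds 58% of Redfern directly, and Tomas's stake falls to 35%.
Hiroshi holds 58% of Redfern, so Hiroshi controls Redfern.
Redfern holds 100% of Talus, so Hiroshi controls Talus.
Talus and Fennick together hold 62% + 38% = 100% of Anchor, so Hiroshi controls Anchor.
Hiroshi did not control Anchor before and does after, so the clause is triggered.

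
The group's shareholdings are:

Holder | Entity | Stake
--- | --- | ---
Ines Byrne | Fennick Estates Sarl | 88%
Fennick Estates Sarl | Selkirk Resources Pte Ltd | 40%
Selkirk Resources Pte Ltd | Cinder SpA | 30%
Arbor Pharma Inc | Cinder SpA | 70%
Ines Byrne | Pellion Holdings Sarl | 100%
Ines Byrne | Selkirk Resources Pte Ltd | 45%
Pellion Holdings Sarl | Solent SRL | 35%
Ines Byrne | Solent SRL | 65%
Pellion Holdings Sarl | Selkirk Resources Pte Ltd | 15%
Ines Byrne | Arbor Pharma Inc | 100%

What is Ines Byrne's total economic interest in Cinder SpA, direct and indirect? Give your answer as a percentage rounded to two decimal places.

Ines reaches Cinder along 4 paths.
Via Arbor: 100% × 70% = 70%.
Via Fennick → Selkirk: 88% × 40% × 30% = 10.56%.
Via Pellion → Selkirk: 100% × 15% × 30% = 4.5%.
Via Selkirk: 45% × 30% = 13.5%.
Total: 70% + 10.56% + 4.5% + 13.5% = 98.56%.

98.56%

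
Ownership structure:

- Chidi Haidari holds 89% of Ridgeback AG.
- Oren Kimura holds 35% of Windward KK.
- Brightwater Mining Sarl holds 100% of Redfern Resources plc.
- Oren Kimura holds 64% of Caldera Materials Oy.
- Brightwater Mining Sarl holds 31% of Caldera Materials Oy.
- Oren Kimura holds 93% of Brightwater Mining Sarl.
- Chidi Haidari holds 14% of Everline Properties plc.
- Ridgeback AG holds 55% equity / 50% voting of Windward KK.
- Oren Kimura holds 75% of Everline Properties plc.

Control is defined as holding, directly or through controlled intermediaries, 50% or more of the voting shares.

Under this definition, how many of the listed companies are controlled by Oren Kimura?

4

Oren holds 75% of Everline, so Oren controls Everline.
Oren holds 93% of Brightwater, so Oren controls Brightwater.
Brightwater holds 100% of Redfern, so Oren controls Redfern.
Brightwater and Oren together hold 31% + 64% = 95% of Caldera, so Oren controls Caldera.
No other company's threshold is met.
Oren controls 4 companies.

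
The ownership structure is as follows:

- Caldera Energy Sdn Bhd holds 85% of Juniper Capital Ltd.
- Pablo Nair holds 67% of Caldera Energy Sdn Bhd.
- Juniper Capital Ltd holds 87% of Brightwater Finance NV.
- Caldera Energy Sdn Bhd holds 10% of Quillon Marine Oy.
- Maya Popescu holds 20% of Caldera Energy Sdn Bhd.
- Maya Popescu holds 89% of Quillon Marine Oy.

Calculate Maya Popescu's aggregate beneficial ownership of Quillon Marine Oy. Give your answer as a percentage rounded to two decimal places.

91.00%

Maya reaches Quillon along 2 paths.
Via Caldera: 20% × 10% = 2%.
Direct stake: 89% = 89%.
Total: 2% + 89% = 91%.
Rounded: 91.00%.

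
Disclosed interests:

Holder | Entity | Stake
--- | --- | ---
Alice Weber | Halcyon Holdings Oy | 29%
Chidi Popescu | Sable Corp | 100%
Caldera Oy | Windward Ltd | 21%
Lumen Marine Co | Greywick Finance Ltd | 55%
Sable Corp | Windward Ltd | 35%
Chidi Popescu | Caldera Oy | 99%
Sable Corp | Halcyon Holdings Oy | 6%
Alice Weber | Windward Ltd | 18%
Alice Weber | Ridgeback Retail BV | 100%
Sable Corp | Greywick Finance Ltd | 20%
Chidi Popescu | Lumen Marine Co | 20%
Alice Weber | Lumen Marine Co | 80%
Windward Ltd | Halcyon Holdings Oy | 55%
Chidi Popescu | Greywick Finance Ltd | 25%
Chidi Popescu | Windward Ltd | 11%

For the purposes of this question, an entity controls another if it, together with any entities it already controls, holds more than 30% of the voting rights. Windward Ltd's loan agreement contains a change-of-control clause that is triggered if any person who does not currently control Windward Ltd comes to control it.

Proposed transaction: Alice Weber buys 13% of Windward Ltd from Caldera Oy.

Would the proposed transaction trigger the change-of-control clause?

Yes

The purchase adds only to Alice's holdings (Caldera's stake shrinks), so Alice is the only person who could newly come to control Windward.
Alice holds 80% of Lumen, so Alice controls Lumen.
Alice holds 100% of Ridgeback, so Alice controls Ridgeback.
Lumen holds 55% of Greywick, so Alice controls Greywick.
In Windward, Alice's side holds only 18%, not > 30%.
So before the transaction, Alice does not control Windward.
After the purchase, Alice's direct stake in Windward rises to 18% + 13% = 31%, and Caldera's stake falls to 8%.
Alice holds 31% of Windward, so Alice controls Windward.
Alice did not control Windward before and does after, so the clause is triggered.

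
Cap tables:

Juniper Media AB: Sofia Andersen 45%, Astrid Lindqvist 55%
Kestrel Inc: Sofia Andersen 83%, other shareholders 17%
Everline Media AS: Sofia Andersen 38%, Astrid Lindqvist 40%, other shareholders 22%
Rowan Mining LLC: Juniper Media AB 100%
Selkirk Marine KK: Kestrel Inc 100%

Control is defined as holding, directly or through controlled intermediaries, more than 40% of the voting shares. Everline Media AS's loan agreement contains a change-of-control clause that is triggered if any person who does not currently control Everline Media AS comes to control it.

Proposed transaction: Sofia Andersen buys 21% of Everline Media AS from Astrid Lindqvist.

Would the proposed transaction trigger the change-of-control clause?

Yes

The purchase adds only to Sofia's holdings (Astrid's stake shrinks), so Sofia is the only person who could newly come to control Everline.
Sofia holds 45% of Juniper, so Sofia controls Juniper.
Sofia holds 83% of Kestrel, so Sofia controls Kestrel.
Juniper holds 100% of Rowan, so Sofia controls Rowan.
Kestrel holds 100% of Selkirk, so Sofia controls Selkirk.
In Everline, Sofia's side holds only 38%, not > 40%.
So before the transaction, Sofia does not control Everline.
After the purchase, Sofia's direct stake in Everline rises to 38% + 21% = 59%, and Astrid's stake falls to 19%.
Sofia holds 59% of Everline, so Sofia controls Everline.
Sofia did not control Everline before and does after, so the clause is triggered.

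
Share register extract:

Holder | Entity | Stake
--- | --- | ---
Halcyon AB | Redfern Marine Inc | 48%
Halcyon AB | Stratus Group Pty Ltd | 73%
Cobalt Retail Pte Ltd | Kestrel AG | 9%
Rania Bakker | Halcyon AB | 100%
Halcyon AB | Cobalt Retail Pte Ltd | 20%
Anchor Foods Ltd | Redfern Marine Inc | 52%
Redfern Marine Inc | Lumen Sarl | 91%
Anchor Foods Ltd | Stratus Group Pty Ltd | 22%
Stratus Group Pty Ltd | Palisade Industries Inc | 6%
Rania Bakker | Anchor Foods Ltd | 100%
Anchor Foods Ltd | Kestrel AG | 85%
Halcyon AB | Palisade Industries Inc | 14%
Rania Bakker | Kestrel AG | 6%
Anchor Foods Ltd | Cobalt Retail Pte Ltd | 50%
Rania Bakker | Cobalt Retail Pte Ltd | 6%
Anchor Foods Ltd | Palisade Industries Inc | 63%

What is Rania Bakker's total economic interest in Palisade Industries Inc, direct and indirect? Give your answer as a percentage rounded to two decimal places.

Rania reaches Palisade along 4 paths.
Via Anchor: 100% × 63% = 63%.
Via Halcyon: 100% × 14% = 14%.
Via Anchor → Stratus: 100% × 22% × 6% = 1.32%.
Via Halcyon → Stratus: 100% × 73% × 6% = 4.38%.
Total: 63% + 14% + 1.32% + 4.38% = 82.7%.
Rounded: 82.70%.

82.70%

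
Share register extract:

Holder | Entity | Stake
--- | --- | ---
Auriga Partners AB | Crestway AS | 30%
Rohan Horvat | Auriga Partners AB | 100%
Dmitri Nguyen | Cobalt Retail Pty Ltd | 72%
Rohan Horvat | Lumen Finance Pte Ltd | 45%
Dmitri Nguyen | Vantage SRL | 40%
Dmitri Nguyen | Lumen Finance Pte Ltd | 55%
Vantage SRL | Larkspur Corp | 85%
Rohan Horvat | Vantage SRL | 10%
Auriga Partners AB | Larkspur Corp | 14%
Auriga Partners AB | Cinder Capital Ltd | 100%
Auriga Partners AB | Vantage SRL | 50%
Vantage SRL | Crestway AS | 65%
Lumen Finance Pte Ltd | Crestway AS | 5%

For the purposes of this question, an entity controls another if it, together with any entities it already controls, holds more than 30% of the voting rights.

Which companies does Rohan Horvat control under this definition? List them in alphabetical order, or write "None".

Rohan holds 100% of Auriga, so Rohan controls Auriga.
Rohan and Auriga together hold 10% + 50% = 60% of Vantage, so Rohan controls Vantage.
Rohan holds 45% of Lumen, so Rohan controls Lumen.
Vantage and Auriga together hold 85% + 14% = 99% of Larkspur, so Rohan controls Larkspur.
Auriga holds 100% of Cinder, so Rohan controls Cinder.
Vantage and Auriga and Lumen together hold 65% + 30% + 5% = 100% of Crestway, so Rohan controls Crestway.
No other company's threshold is met.

Auriga Partners AB, Cinder Capital Ltd, Crestway AS, Larkspur Corp, Lumen Finance Pte Ltd, Vantage SRL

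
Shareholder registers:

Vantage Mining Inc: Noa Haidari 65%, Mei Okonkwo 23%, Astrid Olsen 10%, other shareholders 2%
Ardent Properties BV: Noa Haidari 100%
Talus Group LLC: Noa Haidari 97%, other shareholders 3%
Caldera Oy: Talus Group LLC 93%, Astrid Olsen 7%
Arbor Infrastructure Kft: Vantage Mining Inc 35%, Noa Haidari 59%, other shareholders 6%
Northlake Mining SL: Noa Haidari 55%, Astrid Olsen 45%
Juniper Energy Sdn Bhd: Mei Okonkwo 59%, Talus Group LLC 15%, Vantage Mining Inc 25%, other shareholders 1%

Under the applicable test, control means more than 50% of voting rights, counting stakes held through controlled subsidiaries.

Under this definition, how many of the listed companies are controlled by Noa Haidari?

6

Noa holds 65% of Vantage, so Noa controls Vantage.
Noa holds 100% of Ardent, so Noa controls Ardent.
Noa holds 97% of Talus, so Noa controls Talus.
Talus holds 93% of Caldera, so Noa controls Caldera.
Vantage and Noa together hold 35% + 59% = 94% of Arbor, so Noa controls Arbor.
Noa holds 55% of Northlake, so Noa controls Northlake.
No other company's threshold is met.
Noa controls 6 companies.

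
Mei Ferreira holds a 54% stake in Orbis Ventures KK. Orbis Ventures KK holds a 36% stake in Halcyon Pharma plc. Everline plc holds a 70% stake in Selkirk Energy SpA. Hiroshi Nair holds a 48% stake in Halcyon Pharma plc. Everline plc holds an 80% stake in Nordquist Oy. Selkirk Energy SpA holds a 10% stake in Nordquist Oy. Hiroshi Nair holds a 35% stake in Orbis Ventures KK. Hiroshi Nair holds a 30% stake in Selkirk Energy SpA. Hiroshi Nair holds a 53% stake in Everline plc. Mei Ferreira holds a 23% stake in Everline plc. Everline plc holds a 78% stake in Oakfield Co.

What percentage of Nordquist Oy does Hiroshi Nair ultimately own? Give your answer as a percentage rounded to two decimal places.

49.11%

Hiroshi reaches Nordquist along 3 paths.
Via Selkirk: 30% × 10% = 3%.
Via Everline → Selkirk: 53% × 70% × 10% = 3.71%.
Via Everline: 53% × 80% = 42.4%.
Total: 3% + 3.71% + 42.4% = 49.11%.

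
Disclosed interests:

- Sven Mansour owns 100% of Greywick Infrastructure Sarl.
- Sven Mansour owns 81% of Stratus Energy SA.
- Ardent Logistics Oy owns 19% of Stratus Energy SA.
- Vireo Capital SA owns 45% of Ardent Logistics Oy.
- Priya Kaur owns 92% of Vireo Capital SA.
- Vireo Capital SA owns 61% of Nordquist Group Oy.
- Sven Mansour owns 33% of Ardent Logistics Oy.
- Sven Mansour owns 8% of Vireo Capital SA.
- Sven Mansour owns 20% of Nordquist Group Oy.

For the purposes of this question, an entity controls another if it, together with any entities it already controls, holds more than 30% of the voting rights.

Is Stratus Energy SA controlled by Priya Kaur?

No

Priya holds 92% of Vireo, so Priya controls Vireo.
Vireo holds 45% of Ardent, so Priya controls Ardent.
Vireo holds 61% of Nordquist, so Priya controls Nordquist.
In Stratus, Priya's side holds only 19%, not > 30%.
So Priya does not control Stratus.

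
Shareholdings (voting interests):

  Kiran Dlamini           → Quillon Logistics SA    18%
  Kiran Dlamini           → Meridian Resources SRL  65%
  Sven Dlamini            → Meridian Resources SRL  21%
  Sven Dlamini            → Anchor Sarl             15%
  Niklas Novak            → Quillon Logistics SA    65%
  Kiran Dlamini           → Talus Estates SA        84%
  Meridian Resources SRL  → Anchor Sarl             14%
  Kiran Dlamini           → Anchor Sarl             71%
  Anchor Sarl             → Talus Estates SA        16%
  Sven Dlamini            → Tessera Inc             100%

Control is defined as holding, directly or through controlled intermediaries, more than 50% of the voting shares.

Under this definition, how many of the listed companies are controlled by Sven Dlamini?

1

Sven holds 100% of Tessera, so Sven controls Tessera.
No other company's threshold is met.
Sven controls 1 company.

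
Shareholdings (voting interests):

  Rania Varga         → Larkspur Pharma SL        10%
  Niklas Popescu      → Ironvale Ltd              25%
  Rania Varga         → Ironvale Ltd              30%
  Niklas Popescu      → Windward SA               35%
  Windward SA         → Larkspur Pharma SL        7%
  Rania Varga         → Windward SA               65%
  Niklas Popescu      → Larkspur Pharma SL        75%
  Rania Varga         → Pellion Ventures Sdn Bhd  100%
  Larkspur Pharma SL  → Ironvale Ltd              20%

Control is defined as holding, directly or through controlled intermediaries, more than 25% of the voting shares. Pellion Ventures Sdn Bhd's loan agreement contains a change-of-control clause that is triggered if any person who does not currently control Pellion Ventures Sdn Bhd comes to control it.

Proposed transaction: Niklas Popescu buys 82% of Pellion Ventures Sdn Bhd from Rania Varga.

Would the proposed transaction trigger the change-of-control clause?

The purchase adds only to Niklas's holdings (Rania's stake shrinks), so Niklas is the only person who could newly come to control Pellion.
Niklas holds 35% of Windward, so Niklas controls Windward.
Niklas and Windward together hold 75% + 7% = 82% of Larkspur, so Niklas controls Larkspur.
Niklas and Larkspur together hold 25% + 20% = 45% of Ironvale, so Niklas controls Ironvale.
Neither Niklas nor any entity Niklas controls holds any voting interest in Pellion.
So before the transaction, Niklas does not control Pellion.
After the purchase, Niklas holds 82% of Pellion directly, and Rania's stake falls to 18%.
Niklas holds 82% of Pellion, so Niklas controls Pellion.
Niklas did not control Pellion before and does after, so the clause is triggered.

Yes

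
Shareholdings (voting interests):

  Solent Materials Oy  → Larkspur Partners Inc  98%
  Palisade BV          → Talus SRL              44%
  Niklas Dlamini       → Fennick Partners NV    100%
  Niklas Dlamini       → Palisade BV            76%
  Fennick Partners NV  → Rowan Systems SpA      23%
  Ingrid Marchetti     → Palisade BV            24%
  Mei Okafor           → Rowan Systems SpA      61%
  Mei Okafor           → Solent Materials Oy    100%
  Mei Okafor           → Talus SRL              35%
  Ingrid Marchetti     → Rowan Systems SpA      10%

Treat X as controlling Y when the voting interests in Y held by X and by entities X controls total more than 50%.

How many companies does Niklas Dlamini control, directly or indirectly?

Niklas holds 76% of Palisade, so Niklas controls Palisade.
Niklas holds 100% of Fennick, so Niklas controls Fennick.
No other company's threshold is met.
Niklas controls 2 companies.

2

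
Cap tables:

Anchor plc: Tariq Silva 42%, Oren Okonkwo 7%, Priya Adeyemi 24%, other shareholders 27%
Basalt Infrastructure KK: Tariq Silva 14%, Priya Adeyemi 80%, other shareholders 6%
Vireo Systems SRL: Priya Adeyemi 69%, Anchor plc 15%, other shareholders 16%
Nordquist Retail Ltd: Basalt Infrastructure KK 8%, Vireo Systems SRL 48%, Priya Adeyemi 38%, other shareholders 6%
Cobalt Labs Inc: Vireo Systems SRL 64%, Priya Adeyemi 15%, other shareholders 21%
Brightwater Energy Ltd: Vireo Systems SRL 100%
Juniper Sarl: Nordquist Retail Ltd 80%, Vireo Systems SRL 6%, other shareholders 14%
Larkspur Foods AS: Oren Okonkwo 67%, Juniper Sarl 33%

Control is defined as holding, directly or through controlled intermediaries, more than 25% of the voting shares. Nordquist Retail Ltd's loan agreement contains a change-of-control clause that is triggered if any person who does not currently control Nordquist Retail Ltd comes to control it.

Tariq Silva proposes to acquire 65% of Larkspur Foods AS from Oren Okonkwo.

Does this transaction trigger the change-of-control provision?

The purchase adds only to Tariq's holdings (Oren's stake shrinks), so Tariq is the only person who could newly come to control Nordquist.
Tariq holds 42% of Anchor, so Tariq controls Anchor.
Neither Tariq nor any entity Tariq controls holds any voting interest in Nordquist.
So before the transaction, Tariq does not control Nordquist.
After the purchase, Tariq holds 65% of Larkspur directly, and Oren's stake falls to 2%.
Tariq holds 65% of Larkspur, so Tariq controls Larkspur.
After the transaction, neither Tariq nor any entity Tariq controls holds a voting interest in Nordquist, so Tariq still does not control it.
No new person acquires control, so the clause is not triggered.

No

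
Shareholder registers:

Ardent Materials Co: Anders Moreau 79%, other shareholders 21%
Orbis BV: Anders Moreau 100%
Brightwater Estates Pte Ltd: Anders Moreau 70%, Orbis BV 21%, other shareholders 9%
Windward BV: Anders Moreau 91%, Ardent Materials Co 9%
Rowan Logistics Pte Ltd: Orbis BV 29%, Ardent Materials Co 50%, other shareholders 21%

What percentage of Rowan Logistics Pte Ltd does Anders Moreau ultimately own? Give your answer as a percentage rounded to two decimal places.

Anders reaches Rowan along 2 paths.
Via Orbis: 100% × 29% = 29%.
Via Ardent: 79% × 50% = 39.5%.
Total: 29% + 39.5% = 68.5%.
Rounded: 68.50%.

68.50%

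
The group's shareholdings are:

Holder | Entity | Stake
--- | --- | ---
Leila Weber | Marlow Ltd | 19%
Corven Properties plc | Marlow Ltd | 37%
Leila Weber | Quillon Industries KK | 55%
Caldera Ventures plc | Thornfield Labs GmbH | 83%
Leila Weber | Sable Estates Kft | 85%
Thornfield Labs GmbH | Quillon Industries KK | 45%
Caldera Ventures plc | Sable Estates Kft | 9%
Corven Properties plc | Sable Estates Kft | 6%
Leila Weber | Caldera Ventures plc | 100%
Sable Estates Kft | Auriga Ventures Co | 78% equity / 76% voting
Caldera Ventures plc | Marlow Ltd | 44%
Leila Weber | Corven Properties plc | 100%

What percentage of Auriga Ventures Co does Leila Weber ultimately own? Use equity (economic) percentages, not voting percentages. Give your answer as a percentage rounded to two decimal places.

Leila reaches Auriga along 3 paths.
Via Corven → Sable: 100% × 6% × 78% = 4.68%.
Via Caldera → Sable: 100% × 9% × 78% = 7.02%.
Via Sable: 85% × 78% = 66.3%.
Total: 4.68% + 7.02% + 66.3% = 78%.
Rounded: 78.00%.

78.00%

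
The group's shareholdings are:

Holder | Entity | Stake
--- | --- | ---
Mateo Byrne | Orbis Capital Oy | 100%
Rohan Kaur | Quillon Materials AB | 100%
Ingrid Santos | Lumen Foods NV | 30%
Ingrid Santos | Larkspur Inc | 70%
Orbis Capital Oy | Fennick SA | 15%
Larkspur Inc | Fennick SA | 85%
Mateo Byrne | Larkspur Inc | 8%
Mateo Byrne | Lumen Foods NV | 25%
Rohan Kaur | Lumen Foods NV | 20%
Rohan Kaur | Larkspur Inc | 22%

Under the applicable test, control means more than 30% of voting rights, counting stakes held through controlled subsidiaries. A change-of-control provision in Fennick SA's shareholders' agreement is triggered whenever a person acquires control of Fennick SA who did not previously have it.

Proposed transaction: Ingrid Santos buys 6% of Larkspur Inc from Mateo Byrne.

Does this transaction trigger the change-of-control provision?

The purchase adds only to Ingrid's holdings (Mateo's stake shrinks), so Ingrid is the only person who could newly come to control Fennick.
Ingrid holds 70% of Larkspur, so Ingrid controls Larkspur.
Larkspur holds 85% of Fennick, so Ingrid controls Fennick.
So Ingrid already controls Fennick before the transaction.
After the purchase, Ingrid's direct stake in Larkspur rises to 70% + 6% = 76%, and Mateo's stake falls to 2%.
Ingrid controlled Fennick already, so this is not a new person acquiring control; every other person's position is unchanged or reduced.
No new person acquires control, so the clause is not triggered.

No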